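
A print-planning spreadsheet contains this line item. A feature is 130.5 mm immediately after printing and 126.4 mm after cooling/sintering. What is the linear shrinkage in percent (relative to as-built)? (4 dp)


Shrinkage = ((130.5-126.4)/130.5)*100 = 3.1418 %


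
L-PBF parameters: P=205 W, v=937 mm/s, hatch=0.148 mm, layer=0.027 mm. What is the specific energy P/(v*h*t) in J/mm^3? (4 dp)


Build rate = 937 * 0.148 * 0.027 = 3.744252 mm^3/s
SE = 205 / 3.744252 = 54.7506 J/mm^3


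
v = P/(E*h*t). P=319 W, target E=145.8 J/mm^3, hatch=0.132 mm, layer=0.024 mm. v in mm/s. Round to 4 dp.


v = 319 / (145.8*0.132*0.024) = 690.634 mm/s


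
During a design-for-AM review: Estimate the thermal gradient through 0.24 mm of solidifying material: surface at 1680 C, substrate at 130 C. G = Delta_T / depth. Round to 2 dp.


G = (1680-130)/0.24 = 6458.33 C/mm


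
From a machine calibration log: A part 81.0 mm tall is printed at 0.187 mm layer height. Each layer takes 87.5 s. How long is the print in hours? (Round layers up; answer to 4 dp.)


Layers = ceil(81.0/0.187) = 434
t = 434 * 87.5 / 3600 = 10.5486 hrs


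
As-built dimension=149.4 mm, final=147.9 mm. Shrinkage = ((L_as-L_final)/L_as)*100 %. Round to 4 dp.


Shrinkage = ((149.4-147.9)/149.4)*100 = 1.004 %


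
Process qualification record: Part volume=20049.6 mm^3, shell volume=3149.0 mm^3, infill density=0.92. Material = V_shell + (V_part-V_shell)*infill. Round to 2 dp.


V_infill = (20049.6 - 3149.0) * 0.92 = 15548.55
V_total = 3149.0 + 15548.55 = 18697.55 mm^3


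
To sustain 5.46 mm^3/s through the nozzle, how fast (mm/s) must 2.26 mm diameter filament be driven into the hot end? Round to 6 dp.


A = pi*(2.26/2)^2 = 4.0115
v = 5.46 / 4.0115 = 1.361087 mm/s


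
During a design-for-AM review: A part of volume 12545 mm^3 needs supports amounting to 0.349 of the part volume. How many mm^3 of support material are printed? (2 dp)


V_support = 12545 * 0.349 = 4378.21 mm^3


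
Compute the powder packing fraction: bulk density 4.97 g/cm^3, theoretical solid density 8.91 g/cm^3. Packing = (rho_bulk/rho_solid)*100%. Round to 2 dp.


Packing = (4.97/8.91)*100 = 55.78 %


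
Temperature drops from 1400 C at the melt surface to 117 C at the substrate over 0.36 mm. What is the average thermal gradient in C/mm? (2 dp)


G = (1400-117)/0.36 = 3563.89 C/mm


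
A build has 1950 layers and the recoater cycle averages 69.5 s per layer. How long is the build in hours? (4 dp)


t = 1950 * 69.5 / 3600 = 37.6458 hrs


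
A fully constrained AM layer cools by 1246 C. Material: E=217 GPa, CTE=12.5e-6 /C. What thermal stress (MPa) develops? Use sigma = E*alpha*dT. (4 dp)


sigma = 217*1000 * 12.5e-6 * 1246 = 3379.775 MPa


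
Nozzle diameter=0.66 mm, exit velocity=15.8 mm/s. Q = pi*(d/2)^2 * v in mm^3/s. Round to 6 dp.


A = pi*(0.66/2)^2 = 0.34211944 mm^2
Q = 0.34211944 * 15.8 = 5.405487 mm^3/s


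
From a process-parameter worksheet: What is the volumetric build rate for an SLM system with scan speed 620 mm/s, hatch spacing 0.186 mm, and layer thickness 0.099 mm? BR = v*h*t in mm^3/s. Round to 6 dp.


Rate = 620 * 0.186 * 0.099 = 11.41668 mm^3/s


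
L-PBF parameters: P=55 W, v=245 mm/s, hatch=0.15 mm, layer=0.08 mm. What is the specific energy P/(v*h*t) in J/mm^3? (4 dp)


Build rate = 245 * 0.15 * 0.08 = 2.94 mm^3/s
SE = 55 / 2.94 = 18.7075 J/mm^3


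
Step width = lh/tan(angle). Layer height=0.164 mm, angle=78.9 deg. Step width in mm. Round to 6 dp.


step = 0.164 / tan(78.9) = 0.032176 mm


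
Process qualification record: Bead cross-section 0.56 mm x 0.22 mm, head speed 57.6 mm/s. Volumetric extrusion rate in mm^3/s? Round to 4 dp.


Rate = 0.56 * 0.22 * 57.6 = 7.0963 mm^3/s


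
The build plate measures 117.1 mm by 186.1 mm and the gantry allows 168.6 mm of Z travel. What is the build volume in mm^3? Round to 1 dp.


V = 117.1 * 186.1 * 168.6 = 3674183.5 mm^3


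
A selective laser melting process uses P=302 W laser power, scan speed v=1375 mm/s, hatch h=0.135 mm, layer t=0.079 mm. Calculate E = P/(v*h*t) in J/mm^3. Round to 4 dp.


E = 302 / (1375*0.135*0.079) = 20.5941 J/mm^3


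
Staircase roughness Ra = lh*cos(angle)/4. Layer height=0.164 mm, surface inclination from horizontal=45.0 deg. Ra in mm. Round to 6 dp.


Ra = 0.164 * cos(45.0) / 4 = 0.028991 mm


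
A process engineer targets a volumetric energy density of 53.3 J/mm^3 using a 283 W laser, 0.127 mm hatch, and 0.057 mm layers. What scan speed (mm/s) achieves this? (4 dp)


v = 283 / (53.3*0.127*0.057) = 733.4671 mm/s


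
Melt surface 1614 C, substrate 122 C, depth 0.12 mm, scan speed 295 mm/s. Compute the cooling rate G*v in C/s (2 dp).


G = (1614-122)/0.12 = 12433.33333333 C/mm
CR = 12433.33333333 * 295 = 3667833.33 C/s


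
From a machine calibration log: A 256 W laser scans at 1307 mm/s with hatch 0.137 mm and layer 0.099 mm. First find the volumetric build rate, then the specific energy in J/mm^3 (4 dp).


Build rate = 1307 * 0.137 * 0.099 = 17.726841 mm^3/s
SE = 256 / 17.726841 = 14.4414 J/mm^3


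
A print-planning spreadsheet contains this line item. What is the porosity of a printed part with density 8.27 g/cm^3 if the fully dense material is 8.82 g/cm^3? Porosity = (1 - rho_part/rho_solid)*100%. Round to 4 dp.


Porosity = (1-8.27/8.82)*100 = 6.2358 %


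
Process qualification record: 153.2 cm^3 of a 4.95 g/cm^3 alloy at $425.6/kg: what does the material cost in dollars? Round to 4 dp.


Mass = 153.2*4.95/1000 = 0.75834 kg
Cost = 0.75834 * 425.6 = 322.7495 $


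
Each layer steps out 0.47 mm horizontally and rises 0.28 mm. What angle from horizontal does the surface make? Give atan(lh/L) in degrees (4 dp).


angle = atan(0.28/0.47) = 30.7841 degrees


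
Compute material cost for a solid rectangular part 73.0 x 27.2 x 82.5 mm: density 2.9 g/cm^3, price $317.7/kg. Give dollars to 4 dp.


V = 73.0 * 27.2 * 82.5 = 163812.0 mm^3 = 163.812 cm^3
Mass = 163.812 * 2.9 / 1000 = 0.4750548 kg
Cost = 0.4750548 * 317.7 = 150.9249 $


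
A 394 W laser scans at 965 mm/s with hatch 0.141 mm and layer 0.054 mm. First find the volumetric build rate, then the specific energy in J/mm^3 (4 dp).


Build rate = 965 * 0.141 * 0.054 = 7.34751 mm^3/s
SE = 394 / 7.34751 = 53.6236 J/mm^3


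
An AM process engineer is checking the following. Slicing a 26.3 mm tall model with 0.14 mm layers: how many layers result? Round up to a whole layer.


Layers = ceil(26.3/0.14) = 188


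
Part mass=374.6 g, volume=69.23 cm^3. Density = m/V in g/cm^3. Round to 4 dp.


rho = 374.6 / 69.23 = 5.4109 g/cm^3


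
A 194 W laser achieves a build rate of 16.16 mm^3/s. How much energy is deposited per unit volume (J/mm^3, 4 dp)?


SE = 194 / 16.16 = 12.005 J/mm^3


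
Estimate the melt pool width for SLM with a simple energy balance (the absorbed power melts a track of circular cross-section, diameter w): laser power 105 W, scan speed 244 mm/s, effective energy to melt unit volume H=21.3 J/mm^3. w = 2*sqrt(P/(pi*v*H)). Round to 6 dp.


w = 2*sqrt(105/(pi*244*21.3)) = 0.160385 mm


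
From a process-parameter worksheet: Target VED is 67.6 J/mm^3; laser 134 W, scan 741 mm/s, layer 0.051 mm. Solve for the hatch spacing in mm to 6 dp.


h = 134 / (67.6*741*0.051) = 0.052453 mm


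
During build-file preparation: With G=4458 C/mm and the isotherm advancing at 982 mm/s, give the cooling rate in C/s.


CR = 4458 * 982 = 4377756 C/s


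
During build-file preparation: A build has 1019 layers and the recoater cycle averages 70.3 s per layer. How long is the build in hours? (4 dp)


t = 1019 * 70.3 / 3600 = 19.8988 hrs


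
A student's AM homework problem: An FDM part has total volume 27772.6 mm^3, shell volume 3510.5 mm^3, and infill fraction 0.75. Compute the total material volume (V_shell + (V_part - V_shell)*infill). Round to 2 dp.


V_infill = (27772.6 - 3510.5) * 0.75 = 18196.58
V_total = 3510.5 + 18196.58 = 21707.08 mm^3


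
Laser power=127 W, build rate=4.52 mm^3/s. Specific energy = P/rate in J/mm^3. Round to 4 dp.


SE = 127 / 4.52 = 28.0973 J/mm^3


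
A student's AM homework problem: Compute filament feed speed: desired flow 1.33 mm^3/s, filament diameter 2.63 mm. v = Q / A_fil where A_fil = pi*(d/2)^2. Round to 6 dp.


A = pi*(2.63/2)^2 = 5.432521
v = 1.33 / 5.432521 = 0.244822 mm/s


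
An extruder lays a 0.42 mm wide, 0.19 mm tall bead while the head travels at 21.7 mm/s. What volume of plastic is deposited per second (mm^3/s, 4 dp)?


Rate = 0.42 * 0.19 * 21.7 = 1.7317 mm^3/s


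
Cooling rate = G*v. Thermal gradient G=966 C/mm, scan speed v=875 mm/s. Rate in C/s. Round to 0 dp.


CR = 966 * 875 = 845250 C/s


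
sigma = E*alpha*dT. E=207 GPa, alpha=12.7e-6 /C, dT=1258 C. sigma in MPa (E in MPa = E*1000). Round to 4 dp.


sigma = 207*1000 * 12.7e-6 * 1258 = 3307.1562 MPa


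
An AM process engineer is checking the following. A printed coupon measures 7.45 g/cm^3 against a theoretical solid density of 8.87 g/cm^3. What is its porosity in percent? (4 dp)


Porosity = (1-7.45/8.87)*100 = 16.009 %


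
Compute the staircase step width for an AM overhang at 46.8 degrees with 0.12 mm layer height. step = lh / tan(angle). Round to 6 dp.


step = 0.12 / tan(46.8) = 0.112688 mm


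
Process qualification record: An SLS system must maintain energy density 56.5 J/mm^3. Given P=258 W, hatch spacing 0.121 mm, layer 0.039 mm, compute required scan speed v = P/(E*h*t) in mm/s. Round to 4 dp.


v = 258 / (56.5*0.121*0.039) = 967.6566 mm/s


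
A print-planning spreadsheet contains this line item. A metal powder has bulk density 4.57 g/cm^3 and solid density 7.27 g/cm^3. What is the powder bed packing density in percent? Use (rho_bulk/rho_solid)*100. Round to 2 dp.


Packing = (4.57/7.27)*100 = 62.86 %


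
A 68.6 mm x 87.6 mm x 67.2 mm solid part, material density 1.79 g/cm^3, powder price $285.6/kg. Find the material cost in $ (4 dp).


V = 68.6 * 87.6 * 67.2 = 403828.992 mm^3 = 403.828992 cm^3
Mass = 403.828992 * 1.79 / 1000 = 0.7228539 kg
Cost = 0.7228539 * 285.6 = 206.4471 $


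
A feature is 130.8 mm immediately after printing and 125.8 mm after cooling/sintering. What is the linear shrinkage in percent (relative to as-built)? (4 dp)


Shrinkage = ((130.8-125.8)/130.8)*100 = 3.8226 %


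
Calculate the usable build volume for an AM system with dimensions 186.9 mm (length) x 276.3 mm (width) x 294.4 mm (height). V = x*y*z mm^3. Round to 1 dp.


V = 186.9 * 276.3 * 294.4 = 15202954.4 mm^3


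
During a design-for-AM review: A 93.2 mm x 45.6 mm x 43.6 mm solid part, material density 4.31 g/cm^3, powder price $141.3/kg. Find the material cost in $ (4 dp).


V = 93.2 * 45.6 * 43.6 = 185296.512 mm^3 = 185.296512 cm^3
Mass = 185.296512 * 4.31 / 1000 = 0.79862797 kg
Cost = 0.79862797 * 141.3 = 112.8461 $


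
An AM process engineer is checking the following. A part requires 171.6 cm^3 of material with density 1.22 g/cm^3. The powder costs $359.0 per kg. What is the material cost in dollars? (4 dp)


Mass = 171.6*1.22/1000 = 0.209352 kg
Cost = 0.209352 * 359.0 = 75.1574 $


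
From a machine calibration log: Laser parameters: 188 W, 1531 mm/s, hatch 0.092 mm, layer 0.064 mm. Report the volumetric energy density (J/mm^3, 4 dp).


E = 188 / (1531*0.092*0.064) = 20.8552 J/mm^3


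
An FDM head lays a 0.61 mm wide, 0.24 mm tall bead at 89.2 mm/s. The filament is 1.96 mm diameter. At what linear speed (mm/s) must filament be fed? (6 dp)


Q = 0.61 * 0.24 * 89.2 = 13.05888 mm^3/s
A_fil = pi*(1.96/2)^2 = 3.01718558 mm^2
v_feed = 13.05888 / 3.01718558 = 4.328166 mm/s


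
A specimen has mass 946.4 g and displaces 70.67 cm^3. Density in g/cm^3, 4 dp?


rho = 946.4 / 70.67 = 13.3918 g/cm^3


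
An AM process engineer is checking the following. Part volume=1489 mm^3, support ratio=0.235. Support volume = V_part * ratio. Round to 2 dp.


V_support = 1489 * 0.235 = 349.92 mm^3


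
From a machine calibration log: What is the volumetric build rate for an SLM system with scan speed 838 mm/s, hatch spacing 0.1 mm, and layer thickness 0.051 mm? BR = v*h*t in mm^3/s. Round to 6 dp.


Rate = 838 * 0.1 * 0.051 = 4.2738 mm^3/s


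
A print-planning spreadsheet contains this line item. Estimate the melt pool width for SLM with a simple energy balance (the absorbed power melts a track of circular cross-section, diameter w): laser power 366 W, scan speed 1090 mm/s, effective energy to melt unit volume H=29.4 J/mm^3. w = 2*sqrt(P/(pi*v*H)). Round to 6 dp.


w = 2*sqrt(366/(pi*1090*29.4)) = 0.120589 mm


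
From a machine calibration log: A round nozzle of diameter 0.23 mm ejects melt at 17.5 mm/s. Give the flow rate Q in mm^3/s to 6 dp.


A = pi*(0.23/2)^2 = 0.04154756 mm^2
Q = 0.04154756 * 17.5 = 0.727082 mm^3/s


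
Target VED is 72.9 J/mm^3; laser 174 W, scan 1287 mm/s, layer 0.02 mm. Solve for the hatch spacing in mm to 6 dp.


h = 174 / (72.9*1287*0.02) = 0.092728 mm


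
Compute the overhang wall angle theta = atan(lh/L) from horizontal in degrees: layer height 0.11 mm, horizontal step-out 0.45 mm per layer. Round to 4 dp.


angle = atan(0.11/0.45) = 13.7363 degrees


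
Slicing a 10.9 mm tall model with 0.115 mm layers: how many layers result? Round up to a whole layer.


Layers = ceil(10.9/0.115) = 95


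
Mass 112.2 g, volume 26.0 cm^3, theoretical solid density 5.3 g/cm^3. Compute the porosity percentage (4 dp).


rho_part = 112.2 / 26.0 = 4.31538462 g/cm^3
Porosity = (1 - 4.31538462/5.3)*100 = 18.5776 %


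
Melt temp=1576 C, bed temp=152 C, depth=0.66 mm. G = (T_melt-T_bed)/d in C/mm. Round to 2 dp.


G = (1576-152)/0.66 = 2157.58 C/mm


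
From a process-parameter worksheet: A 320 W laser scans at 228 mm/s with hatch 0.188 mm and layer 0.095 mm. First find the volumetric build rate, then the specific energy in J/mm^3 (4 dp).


Build rate = 228 * 0.188 * 0.095 = 4.07208 mm^3/s
SE = 320 / 4.07208 = 78.5839 J/mm^3


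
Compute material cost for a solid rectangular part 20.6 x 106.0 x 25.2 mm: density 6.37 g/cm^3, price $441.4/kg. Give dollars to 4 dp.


V = 20.6 * 106.0 * 25.2 = 55026.72 mm^3 = 55.02672 cm^3
Mass = 55.02672 * 6.37 / 1000 = 0.35052021 kg
Cost = 0.35052021 * 441.4 = 154.7196 $


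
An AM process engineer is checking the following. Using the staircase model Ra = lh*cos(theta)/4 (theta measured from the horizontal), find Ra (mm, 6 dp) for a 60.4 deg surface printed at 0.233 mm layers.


Ra = 0.233 * cos(60.4) / 4 = 0.028772 mm


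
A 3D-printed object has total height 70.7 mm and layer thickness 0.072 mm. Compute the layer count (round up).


Layers = ceil(70.7/0.072) = 982


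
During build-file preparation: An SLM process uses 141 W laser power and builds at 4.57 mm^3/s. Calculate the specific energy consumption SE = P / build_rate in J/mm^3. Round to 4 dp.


SE = 141 / 4.57 = 30.8534 J/mm^3


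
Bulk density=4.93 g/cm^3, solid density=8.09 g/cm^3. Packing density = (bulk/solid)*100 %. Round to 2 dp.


Packing = (4.93/8.09)*100 = 60.94 %


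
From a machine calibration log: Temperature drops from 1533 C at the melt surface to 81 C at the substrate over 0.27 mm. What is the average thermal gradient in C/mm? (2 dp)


G = (1533-81)/0.27 = 5377.78 C/mm


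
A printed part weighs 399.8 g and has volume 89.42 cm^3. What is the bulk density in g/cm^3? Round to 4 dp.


rho = 399.8 / 89.42 = 4.471 g/cm^3


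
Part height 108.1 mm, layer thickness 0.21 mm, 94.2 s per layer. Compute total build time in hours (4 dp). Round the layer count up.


Layers = ceil(108.1/0.21) = 515
t = 515 * 94.2 / 3600 = 13.4758 hrs


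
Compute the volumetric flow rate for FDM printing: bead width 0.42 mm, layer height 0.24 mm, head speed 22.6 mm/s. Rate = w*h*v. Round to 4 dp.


Rate = 0.42 * 0.24 * 22.6 = 2.2781 mm^3/s


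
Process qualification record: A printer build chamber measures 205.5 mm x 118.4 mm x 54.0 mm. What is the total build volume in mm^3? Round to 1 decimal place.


V = 205.5 * 118.4 * 54.0 = 1313884.8 mm^3


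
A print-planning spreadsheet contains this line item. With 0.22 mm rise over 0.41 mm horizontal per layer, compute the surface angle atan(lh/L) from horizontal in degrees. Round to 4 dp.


angle = atan(0.22/0.41) = 28.2174 degrees


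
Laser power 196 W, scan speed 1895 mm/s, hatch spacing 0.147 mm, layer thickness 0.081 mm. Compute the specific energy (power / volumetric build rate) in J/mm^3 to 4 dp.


Build rate = 1895 * 0.147 * 0.081 = 22.563765 mm^3/s
SE = 196 / 22.563765 = 8.6865 J/mm^3


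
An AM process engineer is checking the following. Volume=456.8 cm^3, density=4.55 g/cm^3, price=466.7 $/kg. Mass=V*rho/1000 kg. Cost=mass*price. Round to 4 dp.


Mass = 456.8*4.55/1000 = 2.07844 kg
Cost = 2.07844 * 466.7 = 970.0079 $


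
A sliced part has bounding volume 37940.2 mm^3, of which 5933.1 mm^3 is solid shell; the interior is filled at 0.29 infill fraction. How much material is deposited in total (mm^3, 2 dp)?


V_infill = (37940.2 - 5933.1) * 0.29 = 9282.06
V_total = 5933.1 + 9282.06 = 15215.16 mm^3


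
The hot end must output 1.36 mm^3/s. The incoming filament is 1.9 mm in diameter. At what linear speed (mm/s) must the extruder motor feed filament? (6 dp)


A = pi*(1.9/2)^2 = 2.835287
v = 1.36 / 2.835287 = 0.479669 mm/s


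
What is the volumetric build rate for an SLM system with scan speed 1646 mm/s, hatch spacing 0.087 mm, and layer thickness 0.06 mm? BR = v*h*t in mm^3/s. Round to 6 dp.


Rate = 1646 * 0.087 * 0.06 = 8.59212 mm^3/s


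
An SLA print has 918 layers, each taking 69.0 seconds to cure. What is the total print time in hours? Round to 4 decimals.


t = 918 * 69.0 / 3600 = 17.595 hrs


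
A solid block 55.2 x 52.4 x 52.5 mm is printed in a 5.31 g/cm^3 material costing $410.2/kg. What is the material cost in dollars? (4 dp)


V = 55.2 * 52.4 * 52.5 = 151855.2 mm^3 = 151.8552 cm^3
Mass = 151.8552 * 5.31 / 1000 = 0.80635111 kg
Cost = 0.80635111 * 410.2 = 330.7652 $


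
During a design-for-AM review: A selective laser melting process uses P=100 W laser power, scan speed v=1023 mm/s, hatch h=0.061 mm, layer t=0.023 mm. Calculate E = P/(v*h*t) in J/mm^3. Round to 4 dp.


E = 100 / (1023*0.061*0.023) = 69.6734 J/mm^3


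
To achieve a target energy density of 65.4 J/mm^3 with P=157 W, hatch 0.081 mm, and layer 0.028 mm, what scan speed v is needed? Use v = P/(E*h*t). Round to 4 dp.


v = 157 / (65.4*0.081*0.028) = 1058.4707 mm/s


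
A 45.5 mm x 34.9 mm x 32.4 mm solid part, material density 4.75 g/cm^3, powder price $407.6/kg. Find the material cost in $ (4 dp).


V = 45.5 * 34.9 * 32.4 = 51449.58 mm^3 = 51.44958 cm^3
Mass = 51.44958 * 4.75 / 1000 = 0.24438551 kg
Cost = 0.24438551 * 407.6 = 99.6115 $


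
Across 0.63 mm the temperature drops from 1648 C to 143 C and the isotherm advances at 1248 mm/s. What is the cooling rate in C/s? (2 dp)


G = (1648-143)/0.63 = 2388.88888889 C/mm
CR = 2388.88888889 * 1248 = 2981333.33 C/s


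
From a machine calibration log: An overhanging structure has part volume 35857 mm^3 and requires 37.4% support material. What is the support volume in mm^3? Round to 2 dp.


V_support = 35857 * 0.374 = 13410.52 mm^3


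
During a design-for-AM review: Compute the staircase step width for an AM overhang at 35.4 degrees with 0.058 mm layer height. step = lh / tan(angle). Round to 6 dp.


step = 0.058 / tan(35.4) = 0.081614 mm


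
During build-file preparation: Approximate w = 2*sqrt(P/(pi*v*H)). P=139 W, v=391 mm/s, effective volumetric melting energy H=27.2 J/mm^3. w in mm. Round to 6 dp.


w = 2*sqrt(139/(pi*391*27.2)) = 0.129 mm


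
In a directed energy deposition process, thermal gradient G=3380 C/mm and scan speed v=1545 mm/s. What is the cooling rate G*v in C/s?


CR = 3380 * 1545 = 5222100 C/s


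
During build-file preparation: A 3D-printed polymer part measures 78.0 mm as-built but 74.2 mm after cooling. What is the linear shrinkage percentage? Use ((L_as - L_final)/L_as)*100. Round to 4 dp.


Shrinkage = ((78.0-74.2)/78.0)*100 = 4.8718 %


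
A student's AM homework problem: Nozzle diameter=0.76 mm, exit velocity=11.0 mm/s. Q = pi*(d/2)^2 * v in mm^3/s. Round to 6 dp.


A = pi*(0.76/2)^2 = 0.45364598 mm^2
Q = 0.45364598 * 11.0 = 4.990106 mm^3/s


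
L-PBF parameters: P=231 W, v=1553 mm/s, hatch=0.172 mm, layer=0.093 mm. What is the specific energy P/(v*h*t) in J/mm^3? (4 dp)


Build rate = 1553 * 0.172 * 0.093 = 24.841788 mm^3/s
SE = 231 / 24.841788 = 9.2988 J/mm^3


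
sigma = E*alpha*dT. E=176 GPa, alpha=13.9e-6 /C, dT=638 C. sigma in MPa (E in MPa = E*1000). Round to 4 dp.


sigma = 176*1000 * 13.9e-6 * 638 = 1560.8032 MPa


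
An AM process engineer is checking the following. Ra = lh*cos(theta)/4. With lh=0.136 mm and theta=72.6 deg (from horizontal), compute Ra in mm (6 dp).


Ra = 0.136 * cos(72.6) / 4 = 0.010167 mm


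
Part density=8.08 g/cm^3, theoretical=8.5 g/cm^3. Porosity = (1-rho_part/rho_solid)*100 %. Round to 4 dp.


Porosity = (1-8.08/8.5)*100 = 4.9412 %


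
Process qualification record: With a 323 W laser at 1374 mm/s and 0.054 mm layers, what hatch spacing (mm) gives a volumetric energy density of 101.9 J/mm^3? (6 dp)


h = 323 / (101.9*1374*0.054) = 0.042722 mm


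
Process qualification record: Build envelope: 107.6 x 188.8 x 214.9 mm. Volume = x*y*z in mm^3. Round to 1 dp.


V = 107.6 * 188.8 * 214.9 = 4365667.7 mm^3


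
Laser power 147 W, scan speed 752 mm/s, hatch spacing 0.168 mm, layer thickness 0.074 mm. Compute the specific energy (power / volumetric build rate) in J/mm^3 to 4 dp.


Build rate = 752 * 0.168 * 0.074 = 9.348864 mm^3/s
SE = 147 / 9.348864 = 15.7238 J/mm^3


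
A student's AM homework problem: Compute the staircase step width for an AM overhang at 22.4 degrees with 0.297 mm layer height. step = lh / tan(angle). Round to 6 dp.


step = 0.297 / tan(22.4) = 0.720576 mm


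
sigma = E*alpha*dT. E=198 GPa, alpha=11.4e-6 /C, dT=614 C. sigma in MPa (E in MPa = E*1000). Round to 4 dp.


sigma = 198*1000 * 11.4e-6 * 614 = 1385.9208 MPa


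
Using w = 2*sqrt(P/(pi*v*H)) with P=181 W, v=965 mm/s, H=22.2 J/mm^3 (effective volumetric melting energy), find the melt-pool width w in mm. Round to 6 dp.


w = 2*sqrt(181/(pi*965*22.2)) = 0.103718 mm


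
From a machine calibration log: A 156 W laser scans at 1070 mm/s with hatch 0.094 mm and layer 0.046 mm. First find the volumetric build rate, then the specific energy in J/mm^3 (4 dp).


Build rate = 1070 * 0.094 * 0.046 = 4.62668 mm^3/s
SE = 156 / 4.62668 = 33.7175 J/mm^3


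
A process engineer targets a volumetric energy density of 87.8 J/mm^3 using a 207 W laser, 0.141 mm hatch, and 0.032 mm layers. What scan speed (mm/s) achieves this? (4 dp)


v = 207 / (87.8*0.141*0.032) = 522.5246 mm/s


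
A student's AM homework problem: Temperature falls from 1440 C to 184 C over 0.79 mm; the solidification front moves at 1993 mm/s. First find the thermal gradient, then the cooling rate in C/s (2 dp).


G = (1440-184)/0.79 = 1589.87341772 C/mm
CR = 1589.87341772 * 1993 = 3168617.72 C/s


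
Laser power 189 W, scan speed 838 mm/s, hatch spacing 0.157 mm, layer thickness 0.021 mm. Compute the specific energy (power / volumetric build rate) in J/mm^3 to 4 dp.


Build rate = 838 * 0.157 * 0.021 = 2.762886 mm^3/s
SE = 189 / 2.762886 = 68.4067 J/mm^3


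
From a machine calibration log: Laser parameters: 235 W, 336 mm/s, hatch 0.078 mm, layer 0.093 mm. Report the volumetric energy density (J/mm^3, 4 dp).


E = 235 / (336*0.078*0.093) = 96.4164 J/mm^3


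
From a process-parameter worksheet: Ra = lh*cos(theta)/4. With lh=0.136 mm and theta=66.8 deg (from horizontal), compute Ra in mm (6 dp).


Ra = 0.136 * cos(66.8) / 4 = 0.013394 mm


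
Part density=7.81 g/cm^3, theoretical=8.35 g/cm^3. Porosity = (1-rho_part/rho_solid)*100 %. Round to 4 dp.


Porosity = (1-7.81/8.35)*100 = 6.4671 %


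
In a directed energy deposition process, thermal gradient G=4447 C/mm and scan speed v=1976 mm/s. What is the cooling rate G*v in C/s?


CR = 4447 * 1976 = 8787272 C/s


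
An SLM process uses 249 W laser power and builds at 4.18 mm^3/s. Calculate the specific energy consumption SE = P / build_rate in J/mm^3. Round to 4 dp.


SE = 249 / 4.18 = 59.5694 J/mm^3


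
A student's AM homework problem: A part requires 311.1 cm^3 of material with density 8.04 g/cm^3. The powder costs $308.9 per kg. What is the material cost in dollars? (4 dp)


Mass = 311.1*8.04/1000 = 2.501244 kg
Cost = 2.501244 * 308.9 = 772.6343 $


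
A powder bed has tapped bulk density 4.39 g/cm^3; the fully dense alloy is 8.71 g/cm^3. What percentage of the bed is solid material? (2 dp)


Packing = (4.39/8.71)*100 = 50.4 %


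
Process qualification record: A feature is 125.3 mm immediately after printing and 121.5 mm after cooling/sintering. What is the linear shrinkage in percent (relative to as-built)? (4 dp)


Shrinkage = ((125.3-121.5)/125.3)*100 = 3.0327 %


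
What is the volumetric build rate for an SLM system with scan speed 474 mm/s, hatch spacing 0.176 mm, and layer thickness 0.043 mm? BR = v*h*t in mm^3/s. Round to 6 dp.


Rate = 474 * 0.176 * 0.043 = 3.587232 mm^3/s


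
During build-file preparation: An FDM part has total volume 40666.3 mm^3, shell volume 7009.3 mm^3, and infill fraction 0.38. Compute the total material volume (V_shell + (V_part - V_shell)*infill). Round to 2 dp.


V_infill = (40666.3 - 7009.3) * 0.38 = 12789.66
V_total = 7009.3 + 12789.66 = 19798.96 mm^3


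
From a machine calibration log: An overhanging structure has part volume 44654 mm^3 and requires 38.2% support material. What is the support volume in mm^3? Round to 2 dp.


V_support = 44654 * 0.382 = 17057.83 mm^3


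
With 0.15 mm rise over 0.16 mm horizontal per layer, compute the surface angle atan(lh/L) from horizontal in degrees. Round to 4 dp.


angle = atan(0.15/0.16) = 43.1524 degrees


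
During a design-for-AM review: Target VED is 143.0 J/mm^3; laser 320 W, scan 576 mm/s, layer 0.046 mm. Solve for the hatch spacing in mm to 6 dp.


h = 320 / (143.0*576*0.046) = 0.084457 mm


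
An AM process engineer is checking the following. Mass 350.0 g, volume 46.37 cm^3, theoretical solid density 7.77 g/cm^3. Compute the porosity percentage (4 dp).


rho_part = 350.0 / 46.37 = 7.54798361 g/cm^3
Porosity = (1 - 7.54798361/7.77)*100 = 2.8574 %


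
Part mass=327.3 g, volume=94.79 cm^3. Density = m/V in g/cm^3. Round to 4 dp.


rho = 327.3 / 94.79 = 3.4529 g/cm^3


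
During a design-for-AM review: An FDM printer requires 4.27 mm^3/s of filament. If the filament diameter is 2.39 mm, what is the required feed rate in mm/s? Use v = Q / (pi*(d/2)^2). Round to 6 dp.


A = pi*(2.39/2)^2 = 4.486273
v = 4.27 / 4.486273 = 0.951792 mm/s


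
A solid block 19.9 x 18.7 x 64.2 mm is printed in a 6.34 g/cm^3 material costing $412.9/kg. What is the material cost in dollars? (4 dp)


V = 19.9 * 18.7 * 64.2 = 23890.746 mm^3 = 23.890746 cm^3
Mass = 23.890746 * 6.34 / 1000 = 0.15146733 kg
Cost = 0.15146733 * 412.9 = 62.5409 $


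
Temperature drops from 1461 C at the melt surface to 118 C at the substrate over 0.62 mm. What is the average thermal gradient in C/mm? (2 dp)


G = (1461-118)/0.62 = 2166.13 C/mm


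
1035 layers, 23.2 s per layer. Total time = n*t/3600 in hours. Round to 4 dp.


t = 1035 * 23.2 / 3600 = 6.67 hrs


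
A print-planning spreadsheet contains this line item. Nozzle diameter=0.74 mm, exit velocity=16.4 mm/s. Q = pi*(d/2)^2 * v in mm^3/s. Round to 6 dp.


A = pi*(0.74/2)^2 = 0.43008403 mm^2
Q = 0.43008403 * 16.4 = 7.053378 mm^3/s


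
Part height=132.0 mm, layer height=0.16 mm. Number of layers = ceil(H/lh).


Layers = ceil(132.0/0.16) = 825


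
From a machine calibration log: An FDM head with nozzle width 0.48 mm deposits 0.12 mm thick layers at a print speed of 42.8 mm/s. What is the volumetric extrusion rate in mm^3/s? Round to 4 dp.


Rate = 0.48 * 0.12 * 42.8 = 2.4653 mm^3/s


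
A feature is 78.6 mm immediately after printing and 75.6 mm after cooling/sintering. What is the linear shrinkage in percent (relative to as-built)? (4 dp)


Shrinkage = ((78.6-75.6)/78.6)*100 = 3.8168 %


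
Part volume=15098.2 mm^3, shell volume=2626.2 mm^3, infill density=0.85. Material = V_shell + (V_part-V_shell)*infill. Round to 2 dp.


V_infill = (15098.2 - 2626.2) * 0.85 = 10601.2
V_total = 2626.2 + 10601.2 = 13227.4 mm^3


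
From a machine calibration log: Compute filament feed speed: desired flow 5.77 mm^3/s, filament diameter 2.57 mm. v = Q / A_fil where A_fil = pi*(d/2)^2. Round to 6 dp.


A = pi*(2.57/2)^2 = 5.187476
v = 5.77 / 5.187476 = 1.112294 mm/s


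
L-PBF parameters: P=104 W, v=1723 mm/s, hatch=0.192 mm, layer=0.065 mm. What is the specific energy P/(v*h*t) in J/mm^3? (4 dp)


Build rate = 1723 * 0.192 * 0.065 = 21.50304 mm^3/s
SE = 104 / 21.50304 = 4.8365 J/mm^3


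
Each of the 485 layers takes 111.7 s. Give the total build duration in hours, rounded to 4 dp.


t = 485 * 111.7 / 3600 = 15.0485 hrs


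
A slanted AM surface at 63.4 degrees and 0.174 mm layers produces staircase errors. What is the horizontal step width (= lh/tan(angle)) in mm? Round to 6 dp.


step = 0.174 / tan(63.4) = 0.087133 mm


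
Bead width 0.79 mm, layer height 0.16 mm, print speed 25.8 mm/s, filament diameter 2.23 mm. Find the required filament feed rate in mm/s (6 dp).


Q = 0.79 * 0.16 * 25.8 = 3.26112 mm^3/s
A_fil = pi*(2.23/2)^2 = 3.90570653 mm^2
v_feed = 3.26112 / 3.90570653 = 0.834963 mm/s


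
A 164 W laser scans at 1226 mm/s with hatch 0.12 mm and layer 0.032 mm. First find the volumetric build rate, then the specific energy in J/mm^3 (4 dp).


Build rate = 1226 * 0.12 * 0.032 = 4.70784 mm^3/s
SE = 164 / 4.70784 = 34.8355 J/mm^3


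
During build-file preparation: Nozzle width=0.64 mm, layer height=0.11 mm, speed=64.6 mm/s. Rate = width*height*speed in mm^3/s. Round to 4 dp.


Rate = 0.64 * 0.11 * 64.6 = 4.5478 mm^3/s


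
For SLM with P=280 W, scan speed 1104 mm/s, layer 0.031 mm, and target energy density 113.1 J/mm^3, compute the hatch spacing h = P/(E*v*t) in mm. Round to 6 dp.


h = 280 / (113.1*1104*0.031) = 0.072338 mm


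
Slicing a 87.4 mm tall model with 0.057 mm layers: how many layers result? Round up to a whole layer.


Layers = ceil(87.4/0.057) = 1534


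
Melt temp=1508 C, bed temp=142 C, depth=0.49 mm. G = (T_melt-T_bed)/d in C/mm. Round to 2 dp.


G = (1508-142)/0.49 = 2787.76 C/mm


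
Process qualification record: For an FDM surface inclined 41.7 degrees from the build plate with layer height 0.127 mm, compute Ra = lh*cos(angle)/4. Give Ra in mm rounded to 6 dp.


Ra = 0.127 * cos(41.7) / 4 = 0.023706 mm


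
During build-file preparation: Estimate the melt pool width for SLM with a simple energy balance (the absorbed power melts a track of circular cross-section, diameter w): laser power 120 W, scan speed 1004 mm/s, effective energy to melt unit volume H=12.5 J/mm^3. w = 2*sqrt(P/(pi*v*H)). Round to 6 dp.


w = 2*sqrt(120/(pi*1004*12.5)) = 0.110338 mm


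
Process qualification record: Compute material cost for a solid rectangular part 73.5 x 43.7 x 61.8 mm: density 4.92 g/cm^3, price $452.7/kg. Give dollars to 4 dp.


V = 73.5 * 43.7 * 61.8 = 198498.51 mm^3 = 198.49851 cm^3
Mass = 198.49851 * 4.92 / 1000 = 0.97661267 kg
Cost = 0.97661267 * 452.7 = 442.1126 $


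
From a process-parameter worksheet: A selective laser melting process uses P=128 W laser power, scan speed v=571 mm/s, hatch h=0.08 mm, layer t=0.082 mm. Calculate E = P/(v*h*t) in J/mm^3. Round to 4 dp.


E = 128 / (571*0.08*0.082) = 34.172 J/mm^3


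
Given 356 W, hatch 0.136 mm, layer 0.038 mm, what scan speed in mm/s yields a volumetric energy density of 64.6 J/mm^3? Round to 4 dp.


v = 356 / (64.6*0.136*0.038) = 1066.3382 mm/s


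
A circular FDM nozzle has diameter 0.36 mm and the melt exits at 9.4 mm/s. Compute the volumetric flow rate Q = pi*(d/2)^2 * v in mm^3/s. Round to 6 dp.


A = pi*(0.36/2)^2 = 0.1017876 mm^2
Q = 0.1017876 * 9.4 = 0.956803 mm^3/s


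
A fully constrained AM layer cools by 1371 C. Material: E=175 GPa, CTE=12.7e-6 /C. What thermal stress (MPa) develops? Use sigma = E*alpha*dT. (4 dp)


sigma = 175*1000 * 12.7e-6 * 1371 = 3047.0475 MPa


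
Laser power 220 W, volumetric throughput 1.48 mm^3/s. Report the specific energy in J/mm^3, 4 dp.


SE = 220 / 1.48 = 148.6486 J/mm^3


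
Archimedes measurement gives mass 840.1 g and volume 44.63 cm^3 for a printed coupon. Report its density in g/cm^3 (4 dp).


rho = 840.1 / 44.63 = 18.8237 g/cm^3


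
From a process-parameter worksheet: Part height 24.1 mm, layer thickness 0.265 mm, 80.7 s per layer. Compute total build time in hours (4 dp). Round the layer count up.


Layers = ceil(24.1/0.265) = 91
t = 91 * 80.7 / 3600 = 2.0399 hrs


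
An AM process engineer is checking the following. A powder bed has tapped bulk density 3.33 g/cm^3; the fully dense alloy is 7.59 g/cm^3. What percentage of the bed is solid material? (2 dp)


Packing = (3.33/7.59)*100 = 43.87 %


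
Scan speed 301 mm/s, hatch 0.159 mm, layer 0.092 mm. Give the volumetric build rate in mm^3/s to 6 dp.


Rate = 301 * 0.159 * 0.092 = 4.403028 mm^3/s


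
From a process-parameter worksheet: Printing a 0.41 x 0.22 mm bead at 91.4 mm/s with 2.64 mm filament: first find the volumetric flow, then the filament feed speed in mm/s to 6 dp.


Q = 0.41 * 0.22 * 91.4 = 8.24428 mm^3/s
A_fil = pi*(2.64/2)^2 = 5.47391104 mm^2
v_feed = 8.24428 / 5.47391104 = 1.506104 mm/s


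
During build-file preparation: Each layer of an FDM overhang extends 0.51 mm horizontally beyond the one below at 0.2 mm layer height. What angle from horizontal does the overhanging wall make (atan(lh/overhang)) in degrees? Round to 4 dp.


angle = atan(0.2/0.51) = 21.413 degrees


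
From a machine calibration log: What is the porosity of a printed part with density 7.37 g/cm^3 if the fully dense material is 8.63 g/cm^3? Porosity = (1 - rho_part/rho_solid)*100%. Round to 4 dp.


Porosity = (1-7.37/8.63)*100 = 14.6002 %


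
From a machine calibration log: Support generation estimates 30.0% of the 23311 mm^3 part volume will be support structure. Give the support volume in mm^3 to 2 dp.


V_support = 23311 * 0.3 = 6993.3 mm^3


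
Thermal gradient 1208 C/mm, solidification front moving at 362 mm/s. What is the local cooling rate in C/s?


CR = 1208 * 362 = 437296 C/s


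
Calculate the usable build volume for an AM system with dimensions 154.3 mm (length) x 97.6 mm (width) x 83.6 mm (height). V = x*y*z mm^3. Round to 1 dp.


V = 154.3 * 97.6 * 83.6 = 1258989.2 mm^3


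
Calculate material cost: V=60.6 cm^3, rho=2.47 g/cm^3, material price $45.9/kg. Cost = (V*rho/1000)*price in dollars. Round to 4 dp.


Mass = 60.6*2.47/1000 = 0.149682 kg
Cost = 0.149682 * 45.9 = 6.8704 $


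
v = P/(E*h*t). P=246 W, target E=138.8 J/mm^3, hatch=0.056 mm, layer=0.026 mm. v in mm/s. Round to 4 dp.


v = 246 / (138.8*0.056*0.026) = 1217.2626 mm/s


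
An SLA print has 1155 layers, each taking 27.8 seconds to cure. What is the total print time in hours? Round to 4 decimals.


t = 1155 * 27.8 / 3600 = 8.9192 hrs


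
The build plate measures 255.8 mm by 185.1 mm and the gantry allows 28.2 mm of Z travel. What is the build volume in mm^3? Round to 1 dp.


V = 255.8 * 185.1 * 28.2 = 1335230.0 mm^3


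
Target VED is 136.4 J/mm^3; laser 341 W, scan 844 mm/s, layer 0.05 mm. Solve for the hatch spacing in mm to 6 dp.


h = 341 / (136.4*844*0.05) = 0.059242 mm


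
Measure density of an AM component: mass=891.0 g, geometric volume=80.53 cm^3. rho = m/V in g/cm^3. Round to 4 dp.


rho = 891.0 / 80.53 = 11.0642 g/cm^3


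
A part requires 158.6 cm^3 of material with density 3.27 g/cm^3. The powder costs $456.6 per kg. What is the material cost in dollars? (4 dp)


Mass = 158.6*3.27/1000 = 0.518622 kg
Cost = 0.518622 * 456.6 = 236.8028 $


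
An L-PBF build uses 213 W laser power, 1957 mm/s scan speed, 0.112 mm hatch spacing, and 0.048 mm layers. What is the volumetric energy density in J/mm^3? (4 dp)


E = 213 / (1957*0.112*0.048) = 20.2455 J/mm^3


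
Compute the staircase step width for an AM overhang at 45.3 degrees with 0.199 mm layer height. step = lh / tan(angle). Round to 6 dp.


step = 0.199 / tan(45.3) = 0.196927 mm


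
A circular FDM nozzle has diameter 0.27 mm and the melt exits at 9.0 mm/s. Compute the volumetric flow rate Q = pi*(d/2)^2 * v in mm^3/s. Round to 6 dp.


A = pi*(0.27/2)^2 = 0.05725553 mm^2
Q = 0.05725553 * 9.0 = 0.5153 mm^3/s


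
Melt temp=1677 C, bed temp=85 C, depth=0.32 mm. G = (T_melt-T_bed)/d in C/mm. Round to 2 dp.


G = (1677-85)/0.32 = 4975.0 C/mm


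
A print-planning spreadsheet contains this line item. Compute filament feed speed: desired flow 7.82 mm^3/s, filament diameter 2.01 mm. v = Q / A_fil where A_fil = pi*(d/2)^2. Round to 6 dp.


A = pi*(2.01/2)^2 = 3.173087
v = 7.82 / 3.173087 = 2.464477 mm/s


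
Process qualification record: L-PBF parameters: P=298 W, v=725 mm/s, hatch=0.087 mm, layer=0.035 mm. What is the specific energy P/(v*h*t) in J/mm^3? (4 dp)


Build rate = 725 * 0.087 * 0.035 = 2.207625 mm^3/s
SE = 298 / 2.207625 = 134.9867 J/mm^3


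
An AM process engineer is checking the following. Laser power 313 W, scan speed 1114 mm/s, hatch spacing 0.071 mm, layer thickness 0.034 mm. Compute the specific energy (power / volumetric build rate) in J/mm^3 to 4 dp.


Build rate = 1114 * 0.071 * 0.034 = 2.689196 mm^3/s
SE = 313 / 2.689196 = 116.3917 J/mm^3


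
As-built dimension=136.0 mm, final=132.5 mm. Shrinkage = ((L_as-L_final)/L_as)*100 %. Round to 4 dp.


Shrinkage = ((136.0-132.5)/136.0)*100 = 2.5735 %


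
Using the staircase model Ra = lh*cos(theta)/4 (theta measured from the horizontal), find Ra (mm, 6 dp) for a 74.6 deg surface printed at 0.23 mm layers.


Ra = 0.23 * cos(74.6) / 4 = 0.015269 mm


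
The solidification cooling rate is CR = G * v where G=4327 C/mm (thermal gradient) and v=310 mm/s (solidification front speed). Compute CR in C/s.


CR = 4327 * 310 = 1341370 C/s


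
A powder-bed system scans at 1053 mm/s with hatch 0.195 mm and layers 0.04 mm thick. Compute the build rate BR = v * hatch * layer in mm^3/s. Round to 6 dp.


Rate = 1053 * 0.195 * 0.04 = 8.2134 mm^3/s


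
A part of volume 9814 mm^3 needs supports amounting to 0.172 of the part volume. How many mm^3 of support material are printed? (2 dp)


V_support = 9814 * 0.172 = 1688.01 mm^3


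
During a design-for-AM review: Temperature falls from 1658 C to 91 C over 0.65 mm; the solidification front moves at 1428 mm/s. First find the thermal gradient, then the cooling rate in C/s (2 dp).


G = (1658-91)/0.65 = 2410.76923077 C/mm
CR = 2410.76923077 * 1428 = 3442578.46 C/s


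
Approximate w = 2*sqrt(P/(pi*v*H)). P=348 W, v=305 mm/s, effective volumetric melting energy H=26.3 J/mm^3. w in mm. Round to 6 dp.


w = 2*sqrt(348/(pi*305*26.3)) = 0.235027 mm


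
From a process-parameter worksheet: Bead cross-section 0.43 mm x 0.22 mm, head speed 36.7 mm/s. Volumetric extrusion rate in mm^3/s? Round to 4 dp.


Rate = 0.43 * 0.22 * 36.7 = 3.4718 mm^3/s


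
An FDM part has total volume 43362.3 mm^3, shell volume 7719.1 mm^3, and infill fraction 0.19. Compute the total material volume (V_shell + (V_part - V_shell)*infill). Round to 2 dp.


V_infill = (43362.3 - 7719.1) * 0.19 = 6772.21
V_total = 7719.1 + 6772.21 = 14491.31 mm^3
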